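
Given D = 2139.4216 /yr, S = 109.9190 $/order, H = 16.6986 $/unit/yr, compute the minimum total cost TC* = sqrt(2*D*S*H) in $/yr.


2*D*S*H = 7853788.5106
TC* = sqrt(7853788.5106) = 2802.4612

2802.4612 $/yr


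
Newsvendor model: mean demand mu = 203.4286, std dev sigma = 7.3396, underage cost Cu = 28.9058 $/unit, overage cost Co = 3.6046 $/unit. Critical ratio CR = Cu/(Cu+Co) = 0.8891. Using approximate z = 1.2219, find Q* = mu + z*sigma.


CR = Cu/(Cu+Co) = 28.9058/(28.9058+3.6046) = 0.8891
z = 1.2219
Q* = 203.4286 + 1.2219 * 7.3396 = 212.3969

212.3969 units


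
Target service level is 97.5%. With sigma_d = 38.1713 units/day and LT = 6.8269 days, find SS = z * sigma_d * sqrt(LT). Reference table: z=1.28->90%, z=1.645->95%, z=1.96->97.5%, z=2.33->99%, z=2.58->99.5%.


From the table, SL = 97.5% corresponds to z = 1.96
sqrt(LT) = sqrt(6.8269) = 2.6128
SS = 1.96 * 38.1713 * 2.6128 = 195.4811

195.4811 units


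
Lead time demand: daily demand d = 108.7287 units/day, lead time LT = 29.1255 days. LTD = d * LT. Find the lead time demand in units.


LTD = 108.7287 * 29.1255 = 3166.7778

3166.7778 units


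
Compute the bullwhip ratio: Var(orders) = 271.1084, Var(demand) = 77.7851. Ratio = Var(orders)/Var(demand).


BW = 271.1084 / 77.7851 = 3.4854

3.4854


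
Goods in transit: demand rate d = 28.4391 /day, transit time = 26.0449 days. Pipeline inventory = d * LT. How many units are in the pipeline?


Pipeline = 28.4391 * 26.0449 = 740.6935

740.6935 units


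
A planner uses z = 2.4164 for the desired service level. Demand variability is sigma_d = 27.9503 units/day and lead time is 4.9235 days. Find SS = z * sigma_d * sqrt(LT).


sqrt(LT) = sqrt(4.9235) = 2.2189
SS = 2.4164 * 27.9503 * 2.2189 = 149.8623

149.8623 units


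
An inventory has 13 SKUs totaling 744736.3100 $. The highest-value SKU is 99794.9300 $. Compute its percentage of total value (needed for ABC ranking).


Top item = 99794.9300
Total = 744736.3100
Percentage = 99794.9300 / 744736.3100 * 100 = 13.4000

13.4000%


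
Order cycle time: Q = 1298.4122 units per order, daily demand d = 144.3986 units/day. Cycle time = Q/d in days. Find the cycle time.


Cycle = 1298.4122 / 144.3986 = 8.9919

8.9919 days


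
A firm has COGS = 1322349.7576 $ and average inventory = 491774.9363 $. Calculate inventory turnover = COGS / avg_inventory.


Turnover = 1322349.7576 / 491774.9363 = 2.6889

2.6889


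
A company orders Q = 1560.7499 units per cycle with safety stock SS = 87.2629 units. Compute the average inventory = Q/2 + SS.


Q/2 = 780.3750
Avg = 780.3750 + 87.2629 = 867.6379

867.6379 units


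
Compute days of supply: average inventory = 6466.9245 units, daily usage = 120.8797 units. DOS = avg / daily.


DOS = 6466.9245 / 120.8797 = 53.4988

53.4988 days


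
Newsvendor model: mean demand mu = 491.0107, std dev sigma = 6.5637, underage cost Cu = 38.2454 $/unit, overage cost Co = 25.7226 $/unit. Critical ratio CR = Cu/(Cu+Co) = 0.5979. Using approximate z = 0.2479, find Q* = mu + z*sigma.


CR = Cu/(Cu+Co) = 38.2454/(38.2454+25.7226) = 0.5979
z = 0.2479
Q* = 491.0107 + 0.2479 * 6.5637 = 492.6378

492.6378 units


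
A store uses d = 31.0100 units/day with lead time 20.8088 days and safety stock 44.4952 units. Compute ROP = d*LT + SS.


d*LT = 31.0100 * 20.8088 = 645.2809
ROP = 645.2809 + 44.4952 = 689.7761

689.7761 units


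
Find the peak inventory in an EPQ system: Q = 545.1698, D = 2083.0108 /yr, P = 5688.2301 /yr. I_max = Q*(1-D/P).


D/P = 0.3662
1 - D/P = 0.6338
I_max = 545.1698 * 0.6338 = 345.5304

345.5304 units


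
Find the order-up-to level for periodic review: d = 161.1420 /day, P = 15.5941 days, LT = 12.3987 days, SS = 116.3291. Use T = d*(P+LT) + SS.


P + LT = 27.9928
d*(P+LT) = 161.1420 * 27.9928 = 4510.8158
T = 4510.8158 + 116.3291 = 4627.1449

4627.1449 units


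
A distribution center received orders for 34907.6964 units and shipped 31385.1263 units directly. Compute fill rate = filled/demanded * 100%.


FR = 31385.1263 / 34907.6964 * 100 = 89.9089

89.9089%


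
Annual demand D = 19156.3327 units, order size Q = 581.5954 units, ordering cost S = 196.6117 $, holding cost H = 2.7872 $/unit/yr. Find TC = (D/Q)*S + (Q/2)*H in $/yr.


Ordering cost = D*S/Q = 6475.9094
Holding cost = Q*H/2 = 810.5113
TC = 6475.9094 + 810.5113 = 7286.4208

7286.4208 $/yr


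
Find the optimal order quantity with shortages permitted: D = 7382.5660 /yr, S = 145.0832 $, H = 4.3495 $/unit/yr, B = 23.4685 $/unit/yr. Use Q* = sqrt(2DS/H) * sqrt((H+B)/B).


sqrt(2DS/H) = 701.7906
sqrt((H+B)/B) = 1.0887
Q* = 701.7906 * 1.0887 = 764.0607

764.0607 units


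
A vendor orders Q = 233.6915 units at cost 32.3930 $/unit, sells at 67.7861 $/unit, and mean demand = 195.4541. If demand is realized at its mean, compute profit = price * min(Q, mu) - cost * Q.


Sales at mu = min(233.6915, 195.4541) = 195.4541
Revenue = 67.7861 * 195.4541 = 13249.0712
Total cost = 32.3930 * 233.6915 = 7569.9688
Profit = 13249.0712 - 7569.9688 = 5679.1024

5679.1024 $


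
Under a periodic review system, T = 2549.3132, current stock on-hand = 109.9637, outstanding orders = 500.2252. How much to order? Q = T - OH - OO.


Inventory position = OH + OO = 109.9637 + 500.2252 = 610.1889
Q = 2549.3132 - 610.1889 = 1939.1243

1939.1243 units


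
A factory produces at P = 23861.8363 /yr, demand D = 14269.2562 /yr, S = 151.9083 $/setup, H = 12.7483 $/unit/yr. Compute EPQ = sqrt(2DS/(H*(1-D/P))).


1 - D/P = 1 - 0.5980 = 0.4020
H*(1-D/P) = 5.1249
2DS = 4335236.9032
EPQ = sqrt(845919.4050) = 919.7388

919.7388 units


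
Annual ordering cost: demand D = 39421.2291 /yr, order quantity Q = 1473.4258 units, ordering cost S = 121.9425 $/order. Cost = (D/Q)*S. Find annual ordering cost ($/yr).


Number of orders = D/Q = 26.7548
Cost = 26.7548 * 121.9425 = 3262.5486

3262.5486 $/yr


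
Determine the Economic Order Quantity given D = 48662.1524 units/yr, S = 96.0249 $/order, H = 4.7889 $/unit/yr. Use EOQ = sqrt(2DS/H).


2*D*S = 2 * 48662.1524 * 96.0249 = 9345556.6360
2*D*S/H = 1951503.8184
EOQ = sqrt(1951503.8184) = 1396.9624

1396.9624 units


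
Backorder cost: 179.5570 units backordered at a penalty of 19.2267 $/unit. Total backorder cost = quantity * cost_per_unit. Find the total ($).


Total = 179.5570 * 19.2267 = 3452.2886

3452.2886 $


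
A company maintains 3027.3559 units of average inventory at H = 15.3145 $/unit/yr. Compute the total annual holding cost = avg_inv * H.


Cost = 3027.3559 * 15.3145 = 46362.4419

46362.4419 $/yr


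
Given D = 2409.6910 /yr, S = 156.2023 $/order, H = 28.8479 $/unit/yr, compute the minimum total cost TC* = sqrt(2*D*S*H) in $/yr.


2*D*S*H = 21716657.3765
TC* = sqrt(21716657.3765) = 4660.1135

4660.1135 $/yr


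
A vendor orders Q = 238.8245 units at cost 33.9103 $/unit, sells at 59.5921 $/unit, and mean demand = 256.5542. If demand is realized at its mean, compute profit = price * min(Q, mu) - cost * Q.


Sales at mu = min(238.8245, 256.5542) = 238.8245
Revenue = 59.5921 * 238.8245 = 14232.0535
Total cost = 33.9103 * 238.8245 = 8098.6104
Profit = 14232.0535 - 8098.6104 = 6133.4430

6133.4430 $


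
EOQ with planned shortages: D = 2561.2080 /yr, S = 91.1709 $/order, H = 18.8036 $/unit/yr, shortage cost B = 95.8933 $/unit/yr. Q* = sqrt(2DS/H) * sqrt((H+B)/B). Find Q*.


sqrt(2DS/H) = 157.5959
sqrt((H+B)/B) = 1.0937
Q* = 157.5959 * 1.0937 = 172.3561

172.3561 units


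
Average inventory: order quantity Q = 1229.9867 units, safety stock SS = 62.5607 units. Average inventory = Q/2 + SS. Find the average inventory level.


Q/2 = 614.9933
Avg = 614.9933 + 62.5607 = 677.5540

677.5540 units


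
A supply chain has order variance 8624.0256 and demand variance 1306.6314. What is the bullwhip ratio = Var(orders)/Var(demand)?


BW = 8624.0256 / 1306.6314 = 6.6002

6.6002


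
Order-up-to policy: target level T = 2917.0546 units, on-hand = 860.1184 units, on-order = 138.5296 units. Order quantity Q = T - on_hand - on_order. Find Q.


Inventory position = OH + OO = 860.1184 + 138.5296 = 998.6480
Q = 2917.0546 - 998.6480 = 1918.4066

1918.4066 units


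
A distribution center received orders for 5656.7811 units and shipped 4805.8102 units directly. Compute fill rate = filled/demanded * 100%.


FR = 4805.8102 / 5656.7811 * 100 = 84.9566

84.9566%


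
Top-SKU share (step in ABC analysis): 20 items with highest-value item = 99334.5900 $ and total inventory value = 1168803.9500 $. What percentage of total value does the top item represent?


Top item = 99334.5900
Total = 1168803.9500
Percentage = 99334.5900 / 1168803.9500 * 100 = 8.4988

8.4988%


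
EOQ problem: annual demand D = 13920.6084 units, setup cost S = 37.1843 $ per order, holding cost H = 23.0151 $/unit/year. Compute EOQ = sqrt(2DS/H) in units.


2*D*S = 2 * 13920.6084 * 37.1843 = 1035256.1579
2*D*S/H = 44981.6059
EOQ = sqrt(44981.6059) = 212.0887

212.0887 units


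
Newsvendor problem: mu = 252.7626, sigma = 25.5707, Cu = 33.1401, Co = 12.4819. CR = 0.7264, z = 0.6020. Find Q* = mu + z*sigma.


CR = Cu/(Cu+Co) = 33.1401/(33.1401+12.4819) = 0.7264
z = 0.6020
Q* = 252.7626 + 0.6020 * 25.5707 = 268.1562

268.1562 units


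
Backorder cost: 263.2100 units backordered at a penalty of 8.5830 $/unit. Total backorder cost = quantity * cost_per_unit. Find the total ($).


Total = 263.2100 * 8.5830 = 2259.1314

2259.1314 $


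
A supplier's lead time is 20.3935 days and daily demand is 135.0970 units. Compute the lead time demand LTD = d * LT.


LTD = 135.0970 * 20.3935 = 2755.1007

2755.1007 units


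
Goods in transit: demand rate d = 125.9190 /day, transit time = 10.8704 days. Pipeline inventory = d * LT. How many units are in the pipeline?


Pipeline = 125.9190 * 10.8704 = 1368.7899

1368.7899 units


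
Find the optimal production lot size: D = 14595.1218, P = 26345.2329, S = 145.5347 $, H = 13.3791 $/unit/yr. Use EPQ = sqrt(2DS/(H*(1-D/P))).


1 - D/P = 1 - 0.5540 = 0.4460
H*(1-D/P) = 5.9671
2DS = 4248193.3453
EPQ = sqrt(711930.2453) = 843.7596

843.7596 units


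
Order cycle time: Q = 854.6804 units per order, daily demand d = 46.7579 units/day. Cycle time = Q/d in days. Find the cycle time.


Cycle = 854.6804 / 46.7579 = 18.2788

18.2788 days


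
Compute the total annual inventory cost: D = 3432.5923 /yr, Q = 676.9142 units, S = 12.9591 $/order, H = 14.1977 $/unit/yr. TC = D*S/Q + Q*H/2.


Ordering cost = D*S/Q = 65.7148
Holding cost = Q*H/2 = 4805.3124
TC = 65.7148 + 4805.3124 = 4871.0272

4871.0272 $/yr


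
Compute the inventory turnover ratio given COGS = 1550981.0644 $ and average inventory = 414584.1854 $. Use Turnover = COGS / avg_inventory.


Turnover = 1550981.0644 / 414584.1854 = 3.7411

3.7411


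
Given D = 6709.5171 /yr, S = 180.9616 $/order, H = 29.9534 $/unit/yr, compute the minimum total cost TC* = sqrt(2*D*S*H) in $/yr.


2*D*S*H = 72736736.8053
TC* = sqrt(72736736.8053) = 8528.5835

8528.5835 $/yr


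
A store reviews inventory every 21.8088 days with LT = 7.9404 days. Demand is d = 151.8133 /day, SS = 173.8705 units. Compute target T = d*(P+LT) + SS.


P + LT = 29.7492
d*(P+LT) = 151.8133 * 29.7492 = 4516.3242
T = 4516.3242 + 173.8705 = 4690.1947

4690.1947 units


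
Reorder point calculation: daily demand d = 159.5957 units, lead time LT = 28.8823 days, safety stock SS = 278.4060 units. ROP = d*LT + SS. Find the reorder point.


d*LT = 159.5957 * 28.8823 = 4609.4909
ROP = 4609.4909 + 278.4060 = 4887.8969

4887.8969 units


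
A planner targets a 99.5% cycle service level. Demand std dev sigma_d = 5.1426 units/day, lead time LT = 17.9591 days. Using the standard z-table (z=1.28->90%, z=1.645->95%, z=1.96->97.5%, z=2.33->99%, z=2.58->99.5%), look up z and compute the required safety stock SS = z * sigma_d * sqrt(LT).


From the table, SL = 99.5% corresponds to z = 2.58
sqrt(LT) = sqrt(17.9591) = 4.2378
SS = 2.58 * 5.1426 * 4.2378 = 56.2270

56.2270 units


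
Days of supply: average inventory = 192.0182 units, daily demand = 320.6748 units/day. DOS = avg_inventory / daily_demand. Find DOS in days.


DOS = 192.0182 / 320.6748 = 0.5988

0.5988 days


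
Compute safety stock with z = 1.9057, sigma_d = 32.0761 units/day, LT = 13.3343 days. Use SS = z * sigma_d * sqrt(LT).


sqrt(LT) = sqrt(13.3343) = 3.6516
SS = 1.9057 * 32.0761 * 3.6516 = 223.2139

223.2139 units


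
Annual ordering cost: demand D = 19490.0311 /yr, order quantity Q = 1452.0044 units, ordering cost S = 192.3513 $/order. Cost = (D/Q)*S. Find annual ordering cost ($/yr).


Number of orders = D/Q = 13.4228
Cost = 13.4228 * 192.3513 = 2581.9018

2581.9018 $/yr


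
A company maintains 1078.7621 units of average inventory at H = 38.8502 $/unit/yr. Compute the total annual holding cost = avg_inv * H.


Cost = 1078.7621 * 38.8502 = 41910.1233

41910.1233 $/yr


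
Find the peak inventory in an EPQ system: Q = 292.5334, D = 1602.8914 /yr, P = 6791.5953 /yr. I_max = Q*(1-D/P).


D/P = 0.2360
1 - D/P = 0.7640
I_max = 292.5334 * 0.7640 = 223.4923

223.4923 units


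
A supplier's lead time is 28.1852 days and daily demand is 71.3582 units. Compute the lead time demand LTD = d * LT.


LTD = 71.3582 * 28.1852 = 2011.2451

2011.2451 units


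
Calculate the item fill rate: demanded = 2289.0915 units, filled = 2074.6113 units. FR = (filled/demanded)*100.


FR = 2074.6113 / 2289.0915 * 100 = 90.6303

90.6303%


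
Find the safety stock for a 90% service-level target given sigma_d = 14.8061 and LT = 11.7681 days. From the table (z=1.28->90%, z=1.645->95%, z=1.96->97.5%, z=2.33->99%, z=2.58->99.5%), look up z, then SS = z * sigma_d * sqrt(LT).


From the table, SL = 90% corresponds to z = 1.28
sqrt(LT) = sqrt(11.7681) = 3.4305
SS = 1.28 * 14.8061 * 3.4305 = 65.0135

65.0135 units


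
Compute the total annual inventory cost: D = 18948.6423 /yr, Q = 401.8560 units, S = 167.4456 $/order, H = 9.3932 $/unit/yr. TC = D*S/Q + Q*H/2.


Ordering cost = D*S/Q = 7895.5317
Holding cost = Q*H/2 = 1887.3569
TC = 7895.5317 + 1887.3569 = 9782.8886

9782.8886 $/yr


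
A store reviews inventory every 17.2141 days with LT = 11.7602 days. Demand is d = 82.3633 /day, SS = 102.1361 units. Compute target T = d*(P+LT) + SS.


P + LT = 28.9743
d*(P+LT) = 82.3633 * 28.9743 = 2386.4190
T = 2386.4190 + 102.1361 = 2488.5551

2488.5551 units


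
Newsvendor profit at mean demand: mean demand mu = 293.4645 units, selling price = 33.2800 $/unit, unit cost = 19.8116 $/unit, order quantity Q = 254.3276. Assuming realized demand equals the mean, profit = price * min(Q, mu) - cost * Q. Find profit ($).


Sales at mu = min(254.3276, 293.4645) = 254.3276
Revenue = 33.2800 * 254.3276 = 8464.0225
Total cost = 19.8116 * 254.3276 = 5038.6367
Profit = 8464.0225 - 5038.6367 = 3425.3858

3425.3858 $


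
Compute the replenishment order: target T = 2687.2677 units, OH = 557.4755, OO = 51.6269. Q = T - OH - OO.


Inventory position = OH + OO = 557.4755 + 51.6269 = 609.1024
Q = 2687.2677 - 609.1024 = 2078.1653

2078.1653 units


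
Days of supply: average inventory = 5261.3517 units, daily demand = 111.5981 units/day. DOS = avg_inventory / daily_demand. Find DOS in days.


DOS = 5261.3517 / 111.5981 = 47.1455

47.1455 days


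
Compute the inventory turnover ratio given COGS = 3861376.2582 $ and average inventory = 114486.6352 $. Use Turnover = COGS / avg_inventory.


Turnover = 3861376.2582 / 114486.6352 = 33.7277

33.7277


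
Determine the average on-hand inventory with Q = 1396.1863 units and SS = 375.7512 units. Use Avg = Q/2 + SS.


Q/2 = 698.0932
Avg = 698.0932 + 375.7512 = 1073.8444

1073.8444 units


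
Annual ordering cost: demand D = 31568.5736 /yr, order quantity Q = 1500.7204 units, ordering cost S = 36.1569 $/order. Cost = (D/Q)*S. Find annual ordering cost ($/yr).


Number of orders = D/Q = 21.0356
Cost = 21.0356 * 36.1569 = 760.5826

760.5826 $/yr


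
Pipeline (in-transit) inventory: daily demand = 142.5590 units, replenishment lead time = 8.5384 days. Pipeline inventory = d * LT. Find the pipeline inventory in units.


Pipeline = 142.5590 * 8.5384 = 1217.2258

1217.2258 units


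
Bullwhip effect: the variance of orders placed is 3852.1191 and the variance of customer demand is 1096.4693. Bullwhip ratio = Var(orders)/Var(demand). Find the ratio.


BW = 3852.1191 / 1096.4693 = 3.5132

3.5132


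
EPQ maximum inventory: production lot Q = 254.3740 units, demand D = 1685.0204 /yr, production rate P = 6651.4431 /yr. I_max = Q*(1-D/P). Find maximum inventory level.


D/P = 0.2533
1 - D/P = 0.7467
I_max = 254.3740 * 0.7467 = 189.9330

189.9330 units


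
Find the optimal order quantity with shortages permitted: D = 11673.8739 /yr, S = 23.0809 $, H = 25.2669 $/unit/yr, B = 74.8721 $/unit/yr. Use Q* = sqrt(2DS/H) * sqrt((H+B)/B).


sqrt(2DS/H) = 146.0404
sqrt((H+B)/B) = 1.1565
Q* = 146.0404 * 1.1565 = 168.8941

168.8941 units


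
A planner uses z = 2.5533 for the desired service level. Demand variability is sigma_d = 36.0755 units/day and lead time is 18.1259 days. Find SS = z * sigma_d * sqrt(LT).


sqrt(LT) = sqrt(18.1259) = 4.2575
SS = 2.5533 * 36.0755 * 4.2575 = 392.1606

392.1606 units


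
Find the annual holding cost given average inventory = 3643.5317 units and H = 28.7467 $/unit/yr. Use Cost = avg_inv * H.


Cost = 3643.5317 * 28.7467 = 104739.5127

104739.5127 $/yr


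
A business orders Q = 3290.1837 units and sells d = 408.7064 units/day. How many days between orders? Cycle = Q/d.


Cycle = 3290.1837 / 408.7064 = 8.0502

8.0502 days


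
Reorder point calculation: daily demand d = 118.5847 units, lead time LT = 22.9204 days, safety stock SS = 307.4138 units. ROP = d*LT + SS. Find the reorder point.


d*LT = 118.5847 * 22.9204 = 2718.0088
ROP = 2718.0088 + 307.4138 = 3025.4226

3025.4226 units


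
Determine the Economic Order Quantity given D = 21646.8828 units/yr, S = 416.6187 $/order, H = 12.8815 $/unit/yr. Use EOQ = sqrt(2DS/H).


2*D*S = 2 * 21646.8828 * 416.6187 = 18036992.3424
2*D*S/H = 1400224.5346
EOQ = sqrt(1400224.5346) = 1183.3108

1183.3108 units


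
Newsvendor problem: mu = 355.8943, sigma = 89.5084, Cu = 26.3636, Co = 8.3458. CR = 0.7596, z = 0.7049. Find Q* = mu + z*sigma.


CR = Cu/(Cu+Co) = 26.3636/(26.3636+8.3458) = 0.7596
z = 0.7049
Q* = 355.8943 + 0.7049 * 89.5084 = 418.9888

418.9888 units


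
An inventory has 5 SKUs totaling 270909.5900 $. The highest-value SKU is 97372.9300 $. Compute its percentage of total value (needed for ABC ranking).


Top item = 97372.9300
Total = 270909.5900
Percentage = 97372.9300 / 270909.5900 * 100 = 35.9430

35.9430%


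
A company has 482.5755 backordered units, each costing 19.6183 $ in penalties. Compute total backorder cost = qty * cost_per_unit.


Total = 482.5755 * 19.6183 = 9467.3109

9467.3109 $


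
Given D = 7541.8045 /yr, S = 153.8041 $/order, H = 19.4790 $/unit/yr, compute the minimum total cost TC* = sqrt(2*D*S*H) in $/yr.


2*D*S*H = 45189739.3474
TC* = sqrt(45189739.3474) = 6722.3314

6722.3314 $/yr


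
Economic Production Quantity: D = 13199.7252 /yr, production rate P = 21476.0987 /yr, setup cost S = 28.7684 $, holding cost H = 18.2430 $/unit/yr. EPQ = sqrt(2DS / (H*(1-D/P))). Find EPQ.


1 - D/P = 1 - 0.6146 = 0.3854
H*(1-D/P) = 7.0304
2DS = 759469.9489
EPQ = sqrt(108026.3359) = 328.6736

328.6736 units


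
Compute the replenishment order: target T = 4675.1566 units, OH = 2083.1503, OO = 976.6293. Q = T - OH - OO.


Inventory position = OH + OO = 2083.1503 + 976.6293 = 3059.7796
Q = 4675.1566 - 3059.7796 = 1615.3770

1615.3770 units


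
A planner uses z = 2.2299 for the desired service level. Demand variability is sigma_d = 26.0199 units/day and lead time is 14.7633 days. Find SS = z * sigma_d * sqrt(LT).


sqrt(LT) = sqrt(14.7633) = 3.8423
SS = 2.2299 * 26.0199 * 3.8423 = 222.9373

222.9373 units


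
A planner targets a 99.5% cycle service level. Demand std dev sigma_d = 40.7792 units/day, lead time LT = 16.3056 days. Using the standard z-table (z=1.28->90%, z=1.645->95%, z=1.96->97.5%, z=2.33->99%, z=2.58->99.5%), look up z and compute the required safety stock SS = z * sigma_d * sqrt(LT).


From the table, SL = 99.5% corresponds to z = 2.58
sqrt(LT) = sqrt(16.3056) = 4.0380
SS = 2.58 * 40.7792 * 4.0380 = 424.8414

424.8414 units


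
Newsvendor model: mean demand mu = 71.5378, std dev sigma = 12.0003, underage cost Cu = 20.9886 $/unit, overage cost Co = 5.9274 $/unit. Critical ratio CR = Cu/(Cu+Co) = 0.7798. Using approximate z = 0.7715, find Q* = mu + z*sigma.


CR = Cu/(Cu+Co) = 20.9886/(20.9886+5.9274) = 0.7798
z = 0.7715
Q* = 71.5378 + 0.7715 * 12.0003 = 80.7960

80.7960 units


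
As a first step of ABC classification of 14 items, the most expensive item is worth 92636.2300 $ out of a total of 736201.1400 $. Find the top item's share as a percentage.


Top item = 92636.2300
Total = 736201.1400
Percentage = 92636.2300 / 736201.1400 * 100 = 12.5830

12.5830%


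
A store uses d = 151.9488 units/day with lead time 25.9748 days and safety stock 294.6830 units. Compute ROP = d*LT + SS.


d*LT = 151.9488 * 25.9748 = 3946.8397
ROP = 3946.8397 + 294.6830 = 4241.5227

4241.5227 units


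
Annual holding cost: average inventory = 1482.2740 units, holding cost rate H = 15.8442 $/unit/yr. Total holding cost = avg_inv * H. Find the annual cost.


Cost = 1482.2740 * 15.8442 = 23485.4457

23485.4457 $/yr


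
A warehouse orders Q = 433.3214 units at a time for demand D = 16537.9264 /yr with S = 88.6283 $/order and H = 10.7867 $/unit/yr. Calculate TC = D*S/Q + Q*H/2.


Ordering cost = D*S/Q = 3382.5431
Holding cost = Q*H/2 = 2337.0540
TC = 3382.5431 + 2337.0540 = 5719.5971

5719.5971 $/yr


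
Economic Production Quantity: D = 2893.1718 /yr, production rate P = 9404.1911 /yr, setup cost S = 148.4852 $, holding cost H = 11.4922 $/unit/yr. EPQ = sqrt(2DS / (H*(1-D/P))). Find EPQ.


1 - D/P = 1 - 0.3076 = 0.6924
H*(1-D/P) = 7.9567
2DS = 859186.3867
EPQ = sqrt(107983.3197) = 328.6082

328.6082 units


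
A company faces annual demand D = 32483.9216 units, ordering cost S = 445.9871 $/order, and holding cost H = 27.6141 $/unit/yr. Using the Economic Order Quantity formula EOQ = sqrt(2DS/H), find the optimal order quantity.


2*D*S = 2 * 32483.9216 * 445.9871 = 28974819.9820
2*D*S/H = 1049276.2749
EOQ = sqrt(1049276.2749) = 1024.3419

1024.3419 units


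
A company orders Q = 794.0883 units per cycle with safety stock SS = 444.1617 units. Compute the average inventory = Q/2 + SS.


Q/2 = 397.0442
Avg = 397.0442 + 444.1617 = 841.2059

841.2059 units


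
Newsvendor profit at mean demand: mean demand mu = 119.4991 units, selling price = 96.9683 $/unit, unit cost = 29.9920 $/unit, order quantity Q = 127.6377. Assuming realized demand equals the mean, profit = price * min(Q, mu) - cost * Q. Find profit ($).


Sales at mu = min(127.6377, 119.4991) = 119.4991
Revenue = 96.9683 * 119.4991 = 11587.6246
Total cost = 29.9920 * 127.6377 = 3828.1099
Profit = 11587.6246 - 3828.1099 = 7759.5147

7759.5147 $


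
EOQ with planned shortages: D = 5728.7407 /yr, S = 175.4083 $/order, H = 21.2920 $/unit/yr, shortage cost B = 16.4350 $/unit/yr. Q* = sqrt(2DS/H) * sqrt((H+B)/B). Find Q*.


sqrt(2DS/H) = 307.2284
sqrt((H+B)/B) = 1.5151
Q* = 307.2284 * 1.5151 = 465.4818

465.4818 units


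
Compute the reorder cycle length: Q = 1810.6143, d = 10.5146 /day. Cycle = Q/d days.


Cycle = 1810.6143 / 10.5146 = 172.2000

172.2000 days


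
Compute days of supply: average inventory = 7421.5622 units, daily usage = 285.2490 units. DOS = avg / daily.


DOS = 7421.5622 / 285.2490 = 26.0178

26.0178 days


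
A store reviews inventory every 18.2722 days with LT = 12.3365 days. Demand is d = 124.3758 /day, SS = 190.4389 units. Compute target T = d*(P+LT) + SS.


P + LT = 30.6087
d*(P+LT) = 124.3758 * 30.6087 = 3806.9815
T = 3806.9815 + 190.4389 = 3997.4204

3997.4204 units


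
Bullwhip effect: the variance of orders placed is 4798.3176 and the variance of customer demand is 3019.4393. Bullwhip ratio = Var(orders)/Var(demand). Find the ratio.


BW = 4798.3176 / 3019.4393 = 1.5891

1.5891


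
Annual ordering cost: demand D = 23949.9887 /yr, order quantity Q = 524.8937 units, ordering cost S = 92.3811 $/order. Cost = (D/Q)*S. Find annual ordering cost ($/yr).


Number of orders = D/Q = 45.6283
Cost = 45.6283 * 92.3811 = 4215.1893

4215.1893 $/yr


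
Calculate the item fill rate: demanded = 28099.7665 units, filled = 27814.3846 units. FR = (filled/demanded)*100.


FR = 27814.3846 / 28099.7665 * 100 = 98.9844

98.9844%


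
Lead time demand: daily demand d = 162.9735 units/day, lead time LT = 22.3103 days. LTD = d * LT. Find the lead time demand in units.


LTD = 162.9735 * 22.3103 = 3635.9877

3635.9877 units


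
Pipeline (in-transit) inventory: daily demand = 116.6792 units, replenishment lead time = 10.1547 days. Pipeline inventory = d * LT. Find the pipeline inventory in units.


Pipeline = 116.6792 * 10.1547 = 1184.8423

1184.8423 units


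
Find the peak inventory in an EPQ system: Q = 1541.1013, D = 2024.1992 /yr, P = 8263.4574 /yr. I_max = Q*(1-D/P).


D/P = 0.2450
1 - D/P = 0.7550
I_max = 1541.1013 * 0.7550 = 1163.5964

1163.5964 units


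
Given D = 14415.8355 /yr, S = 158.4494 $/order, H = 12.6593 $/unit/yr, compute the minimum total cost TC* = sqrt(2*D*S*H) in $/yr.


2*D*S*H = 57832252.0395
TC* = sqrt(57832252.0395) = 7604.7519

7604.7519 $/yr


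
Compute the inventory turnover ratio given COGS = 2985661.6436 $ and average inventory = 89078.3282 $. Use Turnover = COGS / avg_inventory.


Turnover = 2985661.6436 / 89078.3282 = 33.5173

33.5173


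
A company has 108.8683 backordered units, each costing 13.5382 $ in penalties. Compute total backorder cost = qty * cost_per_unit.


Total = 108.8683 * 13.5382 = 1473.8808

1473.8808 $


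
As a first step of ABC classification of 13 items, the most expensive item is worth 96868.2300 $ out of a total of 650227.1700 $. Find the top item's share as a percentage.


Top item = 96868.2300
Total = 650227.1700
Percentage = 96868.2300 / 650227.1700 * 100 = 14.8976

14.8976%


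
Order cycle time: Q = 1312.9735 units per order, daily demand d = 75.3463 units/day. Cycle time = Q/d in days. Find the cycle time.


Cycle = 1312.9735 / 75.3463 = 17.4259

17.4259 days


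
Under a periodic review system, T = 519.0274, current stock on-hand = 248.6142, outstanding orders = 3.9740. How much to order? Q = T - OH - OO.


Inventory position = OH + OO = 248.6142 + 3.9740 = 252.5882
Q = 519.0274 - 252.5882 = 266.4392

266.4392 units


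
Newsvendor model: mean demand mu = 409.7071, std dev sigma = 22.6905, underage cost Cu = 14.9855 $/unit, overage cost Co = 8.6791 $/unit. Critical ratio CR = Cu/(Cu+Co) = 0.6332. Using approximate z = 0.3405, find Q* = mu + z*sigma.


CR = Cu/(Cu+Co) = 14.9855/(14.9855+8.6791) = 0.6332
z = 0.3405
Q* = 409.7071 + 0.3405 * 22.6905 = 417.4332

417.4332 units


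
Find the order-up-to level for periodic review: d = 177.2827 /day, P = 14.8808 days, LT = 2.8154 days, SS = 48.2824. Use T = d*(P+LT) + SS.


P + LT = 17.6962
d*(P+LT) = 177.2827 * 17.6962 = 3137.2301
T = 3137.2301 + 48.2824 = 3185.5125

3185.5125 units


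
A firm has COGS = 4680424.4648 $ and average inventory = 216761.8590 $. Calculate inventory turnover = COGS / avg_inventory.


Turnover = 4680424.4648 / 216761.8590 = 21.5925

21.5925


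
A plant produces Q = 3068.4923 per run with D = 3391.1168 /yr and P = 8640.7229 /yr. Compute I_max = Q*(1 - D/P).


D/P = 0.3925
1 - D/P = 0.6075
I_max = 3068.4923 * 0.6075 = 1864.2394

1864.2394 units


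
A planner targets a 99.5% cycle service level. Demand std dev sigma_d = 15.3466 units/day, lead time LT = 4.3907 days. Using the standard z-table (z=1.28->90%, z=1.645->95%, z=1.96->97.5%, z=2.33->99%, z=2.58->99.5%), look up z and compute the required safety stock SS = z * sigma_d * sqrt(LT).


From the table, SL = 99.5% corresponds to z = 2.58
sqrt(LT) = sqrt(4.3907) = 2.0954
SS = 2.58 * 15.3466 * 2.0954 = 82.9657

82.9657 units


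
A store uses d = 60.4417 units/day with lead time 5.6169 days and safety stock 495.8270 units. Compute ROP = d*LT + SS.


d*LT = 60.4417 * 5.6169 = 339.4950
ROP = 339.4950 + 495.8270 = 835.3220

835.3220 units


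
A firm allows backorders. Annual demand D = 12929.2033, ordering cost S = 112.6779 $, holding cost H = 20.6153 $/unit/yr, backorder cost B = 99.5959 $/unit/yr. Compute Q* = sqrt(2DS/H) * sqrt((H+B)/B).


sqrt(2DS/H) = 375.9460
sqrt((H+B)/B) = 1.0986
Q* = 375.9460 * 1.0986 = 413.0258

413.0258 units


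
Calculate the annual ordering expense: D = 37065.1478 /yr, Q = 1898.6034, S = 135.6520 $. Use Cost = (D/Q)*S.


Number of orders = D/Q = 19.5223
Cost = 19.5223 * 135.6520 = 2648.2421

2648.2421 $/yr


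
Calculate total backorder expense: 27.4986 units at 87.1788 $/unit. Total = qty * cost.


Total = 27.4986 * 87.1788 = 2397.2949

2397.2949 $


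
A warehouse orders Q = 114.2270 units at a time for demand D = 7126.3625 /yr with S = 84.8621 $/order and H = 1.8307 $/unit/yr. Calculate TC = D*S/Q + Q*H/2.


Ordering cost = D*S/Q = 5294.3532
Holding cost = Q*H/2 = 104.5577
TC = 5294.3532 + 104.5577 = 5398.9109

5398.9109 $/yr


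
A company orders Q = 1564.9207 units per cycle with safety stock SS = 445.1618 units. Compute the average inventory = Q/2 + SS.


Q/2 = 782.4603
Avg = 782.4603 + 445.1618 = 1227.6221

1227.6221 units


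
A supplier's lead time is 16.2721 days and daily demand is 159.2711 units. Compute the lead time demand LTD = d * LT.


LTD = 159.2711 * 16.2721 = 2591.6753

2591.6753 units


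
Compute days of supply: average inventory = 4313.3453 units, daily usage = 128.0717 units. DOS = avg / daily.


DOS = 4313.3453 / 128.0717 = 33.6791

33.6791 days


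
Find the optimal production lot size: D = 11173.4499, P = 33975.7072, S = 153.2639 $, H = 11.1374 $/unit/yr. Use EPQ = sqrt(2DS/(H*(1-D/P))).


1 - D/P = 1 - 0.3289 = 0.6711
H*(1-D/P) = 7.4747
2DS = 3424973.0163
EPQ = sqrt(458209.4059) = 676.9117

676.9117 units


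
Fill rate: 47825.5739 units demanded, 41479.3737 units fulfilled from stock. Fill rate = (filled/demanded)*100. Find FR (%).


FR = 41479.3737 / 47825.5739 * 100 = 86.7305

86.7305%


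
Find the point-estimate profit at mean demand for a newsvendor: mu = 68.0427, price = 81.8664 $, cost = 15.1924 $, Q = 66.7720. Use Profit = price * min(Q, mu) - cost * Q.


Sales at mu = min(66.7720, 68.0427) = 66.7720
Revenue = 81.8664 * 66.7720 = 5466.3833
Total cost = 15.1924 * 66.7720 = 1014.4269
Profit = 5466.3833 - 1014.4269 = 4451.9563

4451.9563 $


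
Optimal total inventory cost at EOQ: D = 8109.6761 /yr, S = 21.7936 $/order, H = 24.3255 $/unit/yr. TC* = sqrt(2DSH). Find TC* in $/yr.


2*D*S*H = 8598530.8917
TC* = sqrt(8598530.8917) = 2932.3252

2932.3252 $/yr


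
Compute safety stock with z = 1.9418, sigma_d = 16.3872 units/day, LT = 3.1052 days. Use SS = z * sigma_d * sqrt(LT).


sqrt(LT) = sqrt(3.1052) = 1.7622
SS = 1.9418 * 16.3872 * 1.7622 = 56.0730

56.0730 units


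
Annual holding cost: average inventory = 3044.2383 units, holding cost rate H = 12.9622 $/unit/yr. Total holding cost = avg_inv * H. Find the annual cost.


Cost = 3044.2383 * 12.9622 = 39460.0257

39460.0257 $/yr


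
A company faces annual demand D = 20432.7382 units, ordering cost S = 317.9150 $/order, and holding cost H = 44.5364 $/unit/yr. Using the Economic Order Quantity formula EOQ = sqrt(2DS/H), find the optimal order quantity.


2*D*S = 2 * 20432.7382 * 317.9150 = 12991747.9297
2*D*S/H = 291710.7788
EOQ = sqrt(291710.7788) = 540.1026

540.1026 units


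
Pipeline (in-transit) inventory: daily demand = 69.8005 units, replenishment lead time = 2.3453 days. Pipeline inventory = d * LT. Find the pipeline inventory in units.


Pipeline = 69.8005 * 2.3453 = 163.7031

163.7031 units


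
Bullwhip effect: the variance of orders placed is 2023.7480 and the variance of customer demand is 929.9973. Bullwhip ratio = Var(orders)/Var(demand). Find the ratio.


BW = 2023.7480 / 929.9973 = 2.1761

2.1761


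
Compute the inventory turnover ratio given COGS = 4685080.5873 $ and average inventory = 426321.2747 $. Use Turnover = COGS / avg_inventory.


Turnover = 4685080.5873 / 426321.2747 = 10.9896

10.9896


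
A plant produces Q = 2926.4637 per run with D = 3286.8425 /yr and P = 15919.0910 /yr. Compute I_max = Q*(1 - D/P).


D/P = 0.2065
1 - D/P = 0.7935
I_max = 2926.4637 * 0.7935 = 2322.2316

2322.2316 units


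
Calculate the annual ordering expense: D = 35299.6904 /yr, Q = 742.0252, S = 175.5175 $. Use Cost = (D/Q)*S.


Number of orders = D/Q = 47.5721
Cost = 47.5721 * 175.5175 = 8349.7345

8349.7345 $/yr


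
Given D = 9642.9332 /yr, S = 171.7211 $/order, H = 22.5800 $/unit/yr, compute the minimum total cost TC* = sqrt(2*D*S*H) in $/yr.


2*D*S*H = 74780222.5503
TC* = sqrt(74780222.5503) = 8647.5559

8647.5559 $/yr


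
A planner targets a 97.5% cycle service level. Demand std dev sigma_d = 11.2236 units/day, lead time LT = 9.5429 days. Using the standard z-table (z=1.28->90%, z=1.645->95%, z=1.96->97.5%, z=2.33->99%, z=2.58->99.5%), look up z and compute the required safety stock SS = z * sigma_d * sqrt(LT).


From the table, SL = 97.5% corresponds to z = 1.96
sqrt(LT) = sqrt(9.5429) = 3.0892
SS = 1.96 * 11.2236 * 3.0892 = 67.9561

67.9561 units


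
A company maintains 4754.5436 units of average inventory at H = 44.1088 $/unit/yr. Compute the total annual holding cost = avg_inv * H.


Cost = 4754.5436 * 44.1088 = 209717.2127

209717.2127 $/yr


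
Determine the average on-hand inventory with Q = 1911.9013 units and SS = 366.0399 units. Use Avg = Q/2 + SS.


Q/2 = 955.9506
Avg = 955.9506 + 366.0399 = 1321.9905

1321.9905 units


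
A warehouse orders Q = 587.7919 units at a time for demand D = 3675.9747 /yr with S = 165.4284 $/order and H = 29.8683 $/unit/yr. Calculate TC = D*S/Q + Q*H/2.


Ordering cost = D*S/Q = 1034.5679
Holding cost = Q*H/2 = 8778.1724
TC = 1034.5679 + 8778.1724 = 9812.7403

9812.7403 $/yr


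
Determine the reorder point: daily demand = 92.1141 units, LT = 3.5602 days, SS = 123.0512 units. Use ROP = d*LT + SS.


d*LT = 92.1141 * 3.5602 = 327.9446
ROP = 327.9446 + 123.0512 = 450.9958

450.9958 units


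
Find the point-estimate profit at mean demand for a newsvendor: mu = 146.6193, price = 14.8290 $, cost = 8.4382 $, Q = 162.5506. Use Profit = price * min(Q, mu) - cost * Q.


Sales at mu = min(162.5506, 146.6193) = 146.6193
Revenue = 14.8290 * 146.6193 = 2174.2176
Total cost = 8.4382 * 162.5506 = 1371.6345
Profit = 2174.2176 - 1371.6345 = 802.5831

802.5831 $


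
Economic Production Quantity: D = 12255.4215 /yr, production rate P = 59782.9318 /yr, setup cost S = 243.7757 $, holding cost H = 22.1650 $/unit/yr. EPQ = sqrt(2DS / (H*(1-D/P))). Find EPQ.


1 - D/P = 1 - 0.2050 = 0.7950
H*(1-D/P) = 17.6212
2DS = 5975147.9099
EPQ = sqrt(339088.5065) = 582.3131

582.3131 units


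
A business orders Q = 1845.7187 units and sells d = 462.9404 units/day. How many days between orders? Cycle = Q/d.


Cycle = 1845.7187 / 462.9404 = 3.9869

3.9869 days


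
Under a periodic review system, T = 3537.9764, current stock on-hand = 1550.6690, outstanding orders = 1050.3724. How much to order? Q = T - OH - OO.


Inventory position = OH + OO = 1550.6690 + 1050.3724 = 2601.0414
Q = 3537.9764 - 2601.0414 = 936.9350

936.9350 units


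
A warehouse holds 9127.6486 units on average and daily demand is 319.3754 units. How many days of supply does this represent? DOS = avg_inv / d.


DOS = 9127.6486 / 319.3754 = 28.5797

28.5797 days


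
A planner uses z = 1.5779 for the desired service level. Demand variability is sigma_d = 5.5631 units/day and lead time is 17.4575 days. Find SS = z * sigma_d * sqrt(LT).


sqrt(LT) = sqrt(17.4575) = 4.1782
SS = 1.5779 * 5.5631 * 4.1782 = 36.6765

36.6765 units


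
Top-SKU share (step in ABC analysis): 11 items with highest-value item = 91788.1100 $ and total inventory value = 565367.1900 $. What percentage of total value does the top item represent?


Top item = 91788.1100
Total = 565367.1900
Percentage = 91788.1100 / 565367.1900 * 100 = 16.2351

16.2351%


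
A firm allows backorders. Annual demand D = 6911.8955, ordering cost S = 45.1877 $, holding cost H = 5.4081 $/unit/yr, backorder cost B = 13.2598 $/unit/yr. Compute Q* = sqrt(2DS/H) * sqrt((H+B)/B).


sqrt(2DS/H) = 339.8610
sqrt((H+B)/B) = 1.1865
Q* = 339.8610 * 1.1865 = 403.2558

403.2558 units


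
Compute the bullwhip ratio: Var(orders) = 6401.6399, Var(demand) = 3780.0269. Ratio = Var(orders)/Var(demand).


BW = 6401.6399 / 3780.0269 = 1.6935

1.6935


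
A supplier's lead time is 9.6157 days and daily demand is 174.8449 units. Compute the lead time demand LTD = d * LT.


LTD = 174.8449 * 9.6157 = 1681.2561

1681.2561 units


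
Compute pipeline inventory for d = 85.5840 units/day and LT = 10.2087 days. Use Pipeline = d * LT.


Pipeline = 85.5840 * 10.2087 = 873.7014

873.7014 units


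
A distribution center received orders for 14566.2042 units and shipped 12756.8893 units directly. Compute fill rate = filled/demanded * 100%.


FR = 12756.8893 / 14566.2042 * 100 = 87.5787

87.5787%


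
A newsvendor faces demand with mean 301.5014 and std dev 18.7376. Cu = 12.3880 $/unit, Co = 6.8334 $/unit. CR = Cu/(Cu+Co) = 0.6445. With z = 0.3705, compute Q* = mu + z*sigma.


CR = Cu/(Cu+Co) = 12.3880/(12.3880+6.8334) = 0.6445
z = 0.3705
Q* = 301.5014 + 0.3705 * 18.7376 = 308.4437

308.4437 units


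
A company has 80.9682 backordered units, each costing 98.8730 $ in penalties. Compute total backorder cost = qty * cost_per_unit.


Total = 80.9682 * 98.8730 = 8005.5688

8005.5688 $


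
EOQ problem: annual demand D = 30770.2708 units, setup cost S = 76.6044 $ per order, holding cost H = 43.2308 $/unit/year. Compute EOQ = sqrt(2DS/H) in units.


2*D*S = 2 * 30770.2708 * 76.6044 = 4714276.2649
2*D*S/H = 109049.0175
EOQ = sqrt(109049.0175) = 330.2257

330.2257 units


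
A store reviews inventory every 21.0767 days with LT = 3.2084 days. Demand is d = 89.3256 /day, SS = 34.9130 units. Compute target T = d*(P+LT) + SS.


P + LT = 24.2851
d*(P+LT) = 89.3256 * 24.2851 = 2169.2811
T = 2169.2811 + 34.9130 = 2204.1941

2204.1941 units


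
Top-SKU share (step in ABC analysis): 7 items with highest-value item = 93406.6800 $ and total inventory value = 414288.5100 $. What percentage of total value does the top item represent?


Top item = 93406.6800
Total = 414288.5100
Percentage = 93406.6800 / 414288.5100 * 100 = 22.5463

22.5463%


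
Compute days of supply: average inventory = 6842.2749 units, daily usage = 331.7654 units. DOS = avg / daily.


DOS = 6842.2749 / 331.7654 = 20.6238

20.6238 days


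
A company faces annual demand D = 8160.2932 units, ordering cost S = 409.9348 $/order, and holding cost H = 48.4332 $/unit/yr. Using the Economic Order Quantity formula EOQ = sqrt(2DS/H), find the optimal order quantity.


2*D*S = 2 * 8160.2932 * 409.9348 = 6690376.3218
2*D*S/H = 138136.1612
EOQ = sqrt(138136.1612) = 371.6667

371.6667 units


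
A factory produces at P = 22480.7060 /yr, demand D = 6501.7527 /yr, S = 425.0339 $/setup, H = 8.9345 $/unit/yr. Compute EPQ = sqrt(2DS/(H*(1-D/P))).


1 - D/P = 1 - 0.2892 = 0.7108
H*(1-D/P) = 6.3505
2DS = 5526930.6138
EPQ = sqrt(870312.8137) = 932.9056

932.9056 units


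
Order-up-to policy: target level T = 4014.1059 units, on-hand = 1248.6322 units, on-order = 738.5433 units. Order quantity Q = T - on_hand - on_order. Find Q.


Inventory position = OH + OO = 1248.6322 + 738.5433 = 1987.1755
Q = 4014.1059 - 1987.1755 = 2026.9304

2026.9304 units
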